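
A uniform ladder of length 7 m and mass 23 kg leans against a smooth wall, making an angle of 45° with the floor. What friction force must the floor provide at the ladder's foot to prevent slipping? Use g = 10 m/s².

f ≈ 115 N

Taking torques about the foot of the ladder:
Ladder weight 23×10 = 230 N acts at 3.5 m along the ladder; its horizontal arm is 3.5·cos45° = 2.475 m → τ = 569.2 N·m clockwise.
Wall normal N acts horizontally at the top; its moment arm is the height L sinθ = 7·sin45° = 4.95 m, counterclockwise.
For rotational equilibrium, N × 4.95 = 569.2, so N = 115 N.
ΣFx = 0: friction at the foot balances the wall's push, so f = N_wall = 115 N.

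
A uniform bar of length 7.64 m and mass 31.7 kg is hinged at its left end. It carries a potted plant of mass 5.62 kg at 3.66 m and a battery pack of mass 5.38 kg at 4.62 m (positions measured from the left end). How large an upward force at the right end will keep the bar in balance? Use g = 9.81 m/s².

F ≈ 214 N

Taking torques about the left end:
Beam weight: 31.7 × 9.81 = 311 N down at 3.82 m → arm 3.82 m, τ = 311 × 3.82 = 1188 N·m clockwise.
Potted plant: 5.62 × 9.81 = 55.13 N down at 3.66 m → arm 3.66 m, τ = 55.13 × 3.66 = 201.8 N·m clockwise.
Battery pack: 5.38 × 9.81 = 52.78 N down at 4.62 m → arm 4.62 m, τ = 52.78 × 4.62 = 243.8 N·m clockwise.
Net moment of the loads = 1634 N·m clockwise.
The upward force F acts at the right end, arm 7.64 m, giving F × 7.64 counterclockwise.
For rotational equilibrium, F × 7.64 = 1634, so F = 1634 / 7.64 = 214 N.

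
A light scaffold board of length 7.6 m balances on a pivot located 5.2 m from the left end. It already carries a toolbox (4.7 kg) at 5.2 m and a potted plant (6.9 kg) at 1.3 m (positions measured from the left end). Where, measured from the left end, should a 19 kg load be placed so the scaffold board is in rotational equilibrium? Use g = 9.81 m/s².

x ≈ 6.62 m from the left end

Choose the pivot (at 5.2 m from the left end) as the axis so the support reaction has zero arm there.
Toolbox: acts at the pivot, moment arm 0 → no torque.
Potted plant: 6.9 × 9.81 = 67.69 N down at 1.3 m → arm 3.9 m, τ = 67.69 × 3.9 = 264 N·m counterclockwise.
Net moment of existing loads = 264 N·m counterclockwise.
The load weighs 19 × 9.81 = 186.4 N and must supply an equal clockwise moment, so its lever arm about the pivot is 264 / 186.4 = 1.42 m.
That puts it at 5.2 + 1.42 = 6.62 m from the left end.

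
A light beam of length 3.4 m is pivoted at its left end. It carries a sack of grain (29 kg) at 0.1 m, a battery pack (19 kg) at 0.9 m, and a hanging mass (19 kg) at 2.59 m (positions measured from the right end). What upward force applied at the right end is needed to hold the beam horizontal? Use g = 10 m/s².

About the left end:
Sack of grain: 29 × 10 = 290 N down at 0.1 m → arm 3.3 m, τ = 290 × 3.3 = 957 N·m clockwise.
Battery pack: 19 × 10 = 190 N down at 0.9 m → arm 2.5 m, τ = 190 × 2.5 = 475 N·m clockwise.
Hanging mass: 19 × 10 = 190 N down at 2.59 m → arm 0.81 m, τ = 190 × 0.81 = 153.9 N·m clockwise.
Net moment of the loads = 1586 N·m clockwise.
The upward force F acts at the right end, arm 3.4 m, giving F × 3.4 counterclockwise.
Balancing moments: F × 3.4 = 1586, giving F = 1586 / 3.4 = 466 N.

F ≈ 466 N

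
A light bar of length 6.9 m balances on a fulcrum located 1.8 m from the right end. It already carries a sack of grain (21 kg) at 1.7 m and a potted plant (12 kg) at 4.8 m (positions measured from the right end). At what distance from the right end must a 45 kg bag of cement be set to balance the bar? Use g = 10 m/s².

About the fulcrum (at 1.8 m from the right end):
Sack of grain: 21 × 10 = 210 N down at 1.7 m → arm 0.1 m, τ = 210 × 0.1 = 21 N·m clockwise.
Potted plant: 12 × 10 = 120 N down at 4.8 m → arm 3 m, τ = 120 × 3 = 360 N·m counterclockwise.
Net moment of existing loads = 339 N·m counterclockwise.
The bag of cement weighs 45 × 10 = 450 N and must supply an equal clockwise moment, so its lever arm about the fulcrum is 339 / 450 = 0.753 m.
That puts it at 1.8 − 0.753 = 1.05 m from the right end.

x ≈ 1.05 m from the right end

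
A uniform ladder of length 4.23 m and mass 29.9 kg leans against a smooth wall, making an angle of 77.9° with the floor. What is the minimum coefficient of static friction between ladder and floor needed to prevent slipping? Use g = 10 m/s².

Choose the foot of the ladder as the axis so the floor normal and friction both act there and drop out.
Ladder weight 29.9×10 = 299 N acts at 2.115 m along the ladder; its horizontal arm is 2.115·cos77.9° = 0.4433 m → τ = 132.5 N·m clockwise.
Wall normal N acts horizontally at the top; its moment arm is the height L sinθ = 4.23·sin77.9° = 4.136 m, counterclockwise.
Στ = 0 ⇒ N × 4.136 = 132.5 ⇒ N = 32.04 N.
ΣFx = 0 ⇒ f = N_wall = 32.04 N. ΣFy = 0 ⇒ N_floor = 299 N.
μ_min = f / N_floor = 32.04 / 299 = 0.107.

μ_min ≈ 0.107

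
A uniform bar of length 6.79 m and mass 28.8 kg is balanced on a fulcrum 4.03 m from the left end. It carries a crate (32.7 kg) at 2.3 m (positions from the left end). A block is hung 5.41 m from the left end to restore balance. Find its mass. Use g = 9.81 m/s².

m ≈ 54.2 kg

Sum moments about the fulcrum (at 4.03 m from the left end) (the support reaction has zero arm there).
Beam weight: 28.8 × 9.81 = 282.5 N down at 3.395 m → arm 0.635 m, τ = 282.5 × 0.635 = 179.4 N·m counterclockwise.
Crate: 32.7 × 9.81 = 320.8 N down at 2.3 m → arm 1.73 m, τ = 320.8 × 1.73 = 555 N·m counterclockwise.
Net moment of known loads = 734.4 N·m counterclockwise.
An unknown mass m at 5.41 m has arm 1.38 m; its moment is m·g·1.38 clockwise.
Setting net torque to zero: m × 9.81 × 1.38 = 734.4 → m = 734.4 / (9.81 × 1.38) = 54.2 kg.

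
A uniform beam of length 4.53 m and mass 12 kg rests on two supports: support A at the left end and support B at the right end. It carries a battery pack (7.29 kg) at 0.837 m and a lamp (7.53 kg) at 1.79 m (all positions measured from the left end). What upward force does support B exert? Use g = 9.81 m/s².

R_B ≈ 101 N

Take moments about support A.
Beam weight: 12 × 9.81 = 117.7 N down at 2.265 m → arm 2.265 m, τ = 117.7 × 2.265 = 266.6 N·m clockwise.
Battery pack: 7.29 × 9.81 = 71.51 N down at 0.837 m → arm 0.837 m, τ = 71.51 × 0.837 = 59.85 N·m clockwise.
Lamp: 7.53 × 9.81 = 73.87 N down at 1.79 m → arm 1.79 m, τ = 73.87 × 1.79 = 132.2 N·m clockwise.
Net load moment about support A = 458.7 N·m clockwise.
Reaction R at support B is upward at 4.53 m, arm 4.53 m → moment R × 4.53 counterclockwise.
Στ = 0 ⇒ R × 4.53 = 458.7 ⇒ R = 101 N.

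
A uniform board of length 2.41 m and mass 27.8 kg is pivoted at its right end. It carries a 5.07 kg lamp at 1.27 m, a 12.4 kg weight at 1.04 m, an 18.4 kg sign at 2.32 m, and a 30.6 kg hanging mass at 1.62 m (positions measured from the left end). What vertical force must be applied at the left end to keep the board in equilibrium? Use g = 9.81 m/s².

F ≈ 334 N

About the right end:
Beam weight: 27.8 × 9.81 = 272.7 N down at 1.205 m → arm 1.205 m, τ = 272.7 × 1.205 = 328.6 N·m counterclockwise.
Lamp: 5.07 × 9.81 = 49.74 N down at 1.27 m → arm 1.14 m, τ = 49.74 × 1.14 = 56.7 N·m counterclockwise.
Weight: 12.4 × 9.81 = 121.6 N down at 1.04 m → arm 1.37 m, τ = 121.6 × 1.37 = 166.6 N·m counterclockwise.
Sign: 18.4 × 9.81 = 180.5 N down at 2.32 m → arm 0.09 m, τ = 180.5 × 0.09 = 16.25 N·m counterclockwise.
Hanging mass: 30.6 × 9.81 = 300.2 N down at 1.62 m → arm 0.79 m, τ = 300.2 × 0.79 = 237.2 N·m counterclockwise.
Net moment of the loads = 805.3 N·m counterclockwise.
The upward force F acts at the left end, arm 2.41 m, giving F × 2.41 clockwise.
Balancing moments: F × 2.41 = 805.3, giving F = 805.3 / 2.41 = 334 N.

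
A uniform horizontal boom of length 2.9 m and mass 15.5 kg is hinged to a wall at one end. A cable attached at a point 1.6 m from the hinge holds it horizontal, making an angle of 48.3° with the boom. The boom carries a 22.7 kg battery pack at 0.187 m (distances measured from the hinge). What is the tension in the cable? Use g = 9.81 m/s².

Sum moments about the hinge (the unknown hinge reaction has zero arm there).
Beam weight: 15.5 × 9.81 = 152.1 N down at 1.45 m → arm 1.45 m, τ = 152.1 × 1.45 = 220.5 N·m clockwise.
Battery pack: 22.7 × 9.81 = 222.7 N down at 0.187 m → arm 0.187 m, τ = 222.7 × 0.187 = 41.64 N·m clockwise.
Total clockwise load moment = 262.1 N·m.
The cable tension T acts at 1.6 m; only its component perpendicular to the boom, T sinθ, produces torque. sin 48.3° = 0.7466.
For rotational equilibrium, T × 1.6 × 0.7466 = 262.1, so T = 262.1 / 1.195 = 219 N.

T ≈ 219 N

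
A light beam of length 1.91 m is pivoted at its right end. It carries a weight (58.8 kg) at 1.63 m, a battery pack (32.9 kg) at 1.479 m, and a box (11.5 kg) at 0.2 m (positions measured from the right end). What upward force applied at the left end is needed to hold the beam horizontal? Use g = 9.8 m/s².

F ≈ 753 N

Sum moments about the right end (the unknown pivot reaction has zero arm there).
Weight: 58.8 × 9.8 = 576.2 N down at 1.63 m → arm 1.63 m, τ = 576.2 × 1.63 = 939.2 N·m counterclockwise.
Battery pack: 32.9 × 9.8 = 322.4 N down at 1.479 m → arm 1.479 m, τ = 322.4 × 1.479 = 476.8 N·m counterclockwise.
Box: 11.5 × 9.8 = 112.7 N down at 0.2 m → arm 0.2 m, τ = 112.7 × 0.2 = 22.54 N·m counterclockwise.
Net moment of the loads = 1439 N·m counterclockwise.
The upward force F acts at the left end, arm 1.91 m, giving F × 1.91 clockwise.
Setting net torque to zero: F × 1.91 = 1439 → F = 1439 / 1.91 = 753 N.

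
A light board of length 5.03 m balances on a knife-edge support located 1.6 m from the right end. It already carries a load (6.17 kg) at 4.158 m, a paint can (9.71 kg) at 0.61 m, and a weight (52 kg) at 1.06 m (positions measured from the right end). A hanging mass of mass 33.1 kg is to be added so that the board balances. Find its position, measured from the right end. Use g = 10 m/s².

x ≈ 2.26 m from the right end

Sum moments about the knife-edge support (at 1.6 m from the right end) (the support reaction has zero arm there).
Load: 6.17 × 10 = 61.7 N down at 4.158 m → arm 2.558 m, τ = 61.7 × 2.558 = 157.8 N·m counterclockwise.
Paint can: 9.71 × 10 = 97.1 N down at 0.61 m → arm 0.99 m, τ = 97.1 × 0.99 = 96.13 N·m clockwise.
Weight: 52 × 10 = 520 N down at 1.06 m → arm 0.54 m, τ = 520 × 0.54 = 280.8 N·m clockwise.
Net moment of existing loads = 219.1 N·m clockwise.
The hanging mass weighs 33.1 × 10 = 331 N and must supply an equal counterclockwise moment, so its lever arm about the knife-edge support is 219.1 / 331 = 0.662 m.
That puts it at 1.6 + 0.662 = 2.26 m from the right end.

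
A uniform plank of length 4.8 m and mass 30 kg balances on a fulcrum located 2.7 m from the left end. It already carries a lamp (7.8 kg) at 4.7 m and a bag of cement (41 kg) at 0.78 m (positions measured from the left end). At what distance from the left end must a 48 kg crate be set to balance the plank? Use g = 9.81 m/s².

Taking torques about the fulcrum (at 2.7 m from the left end):
Beam weight: 30 × 9.81 = 294.3 N down at 2.4 m → arm 0.3 m, τ = 294.3 × 0.3 = 88.29 N·m counterclockwise.
Lamp: 7.8 × 9.81 = 76.52 N down at 4.7 m → arm 2 m, τ = 76.52 × 2 = 153 N·m clockwise.
Bag of cement: 41 × 9.81 = 402.2 N down at 0.78 m → arm 1.92 m, τ = 402.2 × 1.92 = 772.2 N·m counterclockwise.
Net moment of existing loads = 707.5 N·m counterclockwise.
The crate weighs 48 × 9.81 = 470.9 N and must supply an equal clockwise moment, so its lever arm about the fulcrum is 707.5 / 470.9 = 1.5 m.
That puts it at 2.7 + 1.5 = 4.2 m from the left end.

x ≈ 4.2 m from the left end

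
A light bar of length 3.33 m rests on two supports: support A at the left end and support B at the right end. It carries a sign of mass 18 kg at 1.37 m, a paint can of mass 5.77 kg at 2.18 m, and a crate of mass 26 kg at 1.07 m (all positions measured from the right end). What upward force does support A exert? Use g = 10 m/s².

About support B:
Sign: 18 × 10 = 180 N down at 1.37 m → arm 1.37 m, τ = 180 × 1.37 = 246.6 N·m counterclockwise.
Paint can: 5.77 × 10 = 57.7 N down at 2.18 m → arm 2.18 m, τ = 57.7 × 2.18 = 125.8 N·m counterclockwise.
Crate: 26 × 10 = 260 N down at 1.07 m → arm 1.07 m, τ = 260 × 1.07 = 278.2 N·m counterclockwise.
Net load moment about support B = 650.6 N·m counterclockwise.
Reaction R at support A is upward at 3.33 m, arm 3.33 m → moment R × 3.33 clockwise.
Setting net torque to zero: R × 3.33 = 650.6 → R = 195 N.

R_A ≈ 195 N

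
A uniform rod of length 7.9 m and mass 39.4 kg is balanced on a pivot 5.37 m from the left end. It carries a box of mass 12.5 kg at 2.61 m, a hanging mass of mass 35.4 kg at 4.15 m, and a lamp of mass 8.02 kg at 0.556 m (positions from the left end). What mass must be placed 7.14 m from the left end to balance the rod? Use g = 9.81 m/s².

Choose the pivot (at 5.37 m from the left end) as the axis so the support reaction has zero arm there.
Beam weight: 39.4 × 9.81 = 386.5 N down at 3.95 m → arm 1.42 m, τ = 386.5 × 1.42 = 548.8 N·m counterclockwise.
Box: 12.5 × 9.81 = 122.6 N down at 2.61 m → arm 2.76 m, τ = 122.6 × 2.76 = 338.4 N·m counterclockwise.
Hanging mass: 35.4 × 9.81 = 347.3 N down at 4.15 m → arm 1.22 m, τ = 347.3 × 1.22 = 423.7 N·m counterclockwise.
Lamp: 8.02 × 9.81 = 78.68 N down at 0.556 m → arm 4.814 m, τ = 78.68 × 4.814 = 378.8 N·m counterclockwise.
Net moment of known loads = 1690 N·m counterclockwise.
An unknown mass m at 7.14 m has arm 1.77 m; its moment is m·g·1.77 clockwise.
For rotational equilibrium, m × 9.81 × 1.77 = 1690, so m = 1690 / (9.81 × 1.77) = 97.3 kg.

m ≈ 97.3 kg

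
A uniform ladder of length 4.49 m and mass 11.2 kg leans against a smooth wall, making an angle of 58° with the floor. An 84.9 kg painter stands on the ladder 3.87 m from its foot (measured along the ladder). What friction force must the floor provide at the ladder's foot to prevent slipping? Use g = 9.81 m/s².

f ≈ 483 N

Choose the foot of the ladder as the axis so the floor normal and friction both act there and drop out.
Ladder weight 11.2×9.81 = 109.9 N acts at 2.245 m along the ladder; its horizontal arm is 2.245·cos58° = 1.19 m → τ = 130.8 N·m clockwise.
Painter: 84.9×9.81 = 832.9 N at 3.87 m → arm 2.051 m → τ = 1708 N·m clockwise.
Wall normal N acts horizontally at the top; its moment arm is the height L sinθ = 4.49·sin58° = 3.808 m, counterclockwise.
Setting net torque to zero: N × 3.808 = 1839 → N = 483 N.
ΣFx = 0: friction at the foot balances the wall's push, so f = N_wall = 483 N.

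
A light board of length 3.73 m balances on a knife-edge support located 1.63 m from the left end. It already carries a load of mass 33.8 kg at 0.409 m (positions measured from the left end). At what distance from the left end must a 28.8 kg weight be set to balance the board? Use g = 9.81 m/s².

x ≈ 3.06 m from the left end

Choose the knife-edge support (at 1.63 m from the left end) as the axis so the support reaction has zero arm there.
Load: 33.8 × 9.81 = 331.6 N down at 0.409 m → arm 1.221 m, τ = 331.6 × 1.221 = 404.9 N·m counterclockwise.
Net moment of existing loads = 404.9 N·m counterclockwise.
The weight weighs 28.8 × 9.81 = 282.5 N and must supply an equal clockwise moment, so its lever arm about the knife-edge support is 404.9 / 282.5 = 1.43 m.
That puts it at 1.63 + 1.43 = 3.06 m from the left end.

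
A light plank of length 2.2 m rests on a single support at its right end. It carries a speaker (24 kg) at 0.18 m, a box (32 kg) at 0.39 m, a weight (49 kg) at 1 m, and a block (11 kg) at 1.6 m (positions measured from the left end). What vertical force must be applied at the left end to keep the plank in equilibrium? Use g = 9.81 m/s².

Sum moments about the right end (the unknown pivot reaction has zero arm there).
Speaker: 24 × 9.81 = 235.4 N down at 0.18 m → arm 2.02 m, τ = 235.4 × 2.02 = 475.5 N·m counterclockwise.
Box: 32 × 9.81 = 313.9 N down at 0.39 m → arm 1.81 m, τ = 313.9 × 1.81 = 568.2 N·m counterclockwise.
Weight: 49 × 9.81 = 480.7 N down at 1 m → arm 1.2 m, τ = 480.7 × 1.2 = 576.8 N·m counterclockwise.
Block: 11 × 9.81 = 107.9 N down at 1.6 m → arm 0.6 m, τ = 107.9 × 0.6 = 64.74 N·m counterclockwise.
Net moment of the loads = 1685 N·m counterclockwise.
The upward force F acts at the left end, arm 2.2 m, giving F × 2.2 clockwise.
Balancing moments: F × 2.2 = 1685, giving F = 1685 / 2.2 = 766 N.

F ≈ 766 N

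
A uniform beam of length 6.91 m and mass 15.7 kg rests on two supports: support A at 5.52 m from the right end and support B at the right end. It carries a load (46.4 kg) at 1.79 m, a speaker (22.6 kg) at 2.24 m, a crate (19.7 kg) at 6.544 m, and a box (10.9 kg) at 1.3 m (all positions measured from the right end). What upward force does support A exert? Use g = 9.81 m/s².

R_A ≈ 588 N

Take moments about support B.
Beam weight: 15.7 × 9.81 = 154 N down at 3.455 m → arm 3.455 m, τ = 154 × 3.455 = 532.1 N·m counterclockwise.
Load: 46.4 × 9.81 = 455.2 N down at 1.79 m → arm 1.79 m, τ = 455.2 × 1.79 = 814.8 N·m counterclockwise.
Speaker: 22.6 × 9.81 = 221.7 N down at 2.24 m → arm 2.24 m, τ = 221.7 × 2.24 = 496.6 N·m counterclockwise.
Crate: 19.7 × 9.81 = 193.3 N down at 6.544 m → arm 6.544 m, τ = 193.3 × 6.544 = 1265 N·m counterclockwise.
Box: 10.9 × 9.81 = 106.9 N down at 1.3 m → arm 1.3 m, τ = 106.9 × 1.3 = 139 N·m counterclockwise.
Net load moment about support B = 3248 N·m counterclockwise.
Reaction R at support A is upward at 5.52 m, arm 5.52 m → moment R × 5.52 clockwise.
Balancing moments: R × 5.52 = 3248, giving R = 588 N.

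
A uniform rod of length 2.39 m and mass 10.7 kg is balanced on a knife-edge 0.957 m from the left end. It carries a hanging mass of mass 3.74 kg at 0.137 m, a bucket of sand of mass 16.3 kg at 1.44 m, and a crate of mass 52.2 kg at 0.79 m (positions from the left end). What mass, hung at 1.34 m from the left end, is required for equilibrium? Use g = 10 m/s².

Sum moments about the knife-edge (at 0.957 m from the left end) (the support reaction has zero arm there).
Beam weight: 10.7 × 10 = 107 N down at 1.195 m → arm 0.238 m, τ = 107 × 0.238 = 25.47 N·m clockwise.
Hanging mass: 3.74 × 10 = 37.4 N down at 0.137 m → arm 0.82 m, τ = 37.4 × 0.82 = 30.67 N·m counterclockwise.
Bucket of sand: 16.3 × 10 = 163 N down at 1.44 m → arm 0.483 m, τ = 163 × 0.483 = 78.73 N·m clockwise.
Crate: 52.2 × 10 = 522 N down at 0.79 m → arm 0.167 m, τ = 522 × 0.167 = 87.17 N·m counterclockwise.
Net moment of known loads = 13.64 N·m counterclockwise.
An unknown mass m at 1.34 m has arm 0.383 m; its moment is m·g·0.383 clockwise.
For rotational equilibrium, m × 10 × 0.383 = 13.64, so m = 13.64 / (10 × 0.383) = 3.56 kg.

m ≈ 3.56 kg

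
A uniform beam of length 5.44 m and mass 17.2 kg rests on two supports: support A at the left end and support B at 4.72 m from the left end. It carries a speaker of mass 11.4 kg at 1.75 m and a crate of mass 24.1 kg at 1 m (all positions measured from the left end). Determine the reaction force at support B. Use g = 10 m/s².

About support A:
Beam weight: 17.2 × 10 = 172 N down at 2.72 m → arm 2.72 m, τ = 172 × 2.72 = 467.8 N·m clockwise.
Speaker: 11.4 × 10 = 114 N down at 1.75 m → arm 1.75 m, τ = 114 × 1.75 = 199.5 N·m clockwise.
Crate: 24.1 × 10 = 241 N down at 1 m → arm 1 m, τ = 241 × 1 = 241 N·m clockwise.
Net load moment about support A = 908.3 N·m clockwise.
Reaction R at support B is upward at 4.72 m, arm 4.72 m → moment R × 4.72 counterclockwise.
For rotational equilibrium, R × 4.72 = 908.3, so R = 192 N.

R_B ≈ 192 N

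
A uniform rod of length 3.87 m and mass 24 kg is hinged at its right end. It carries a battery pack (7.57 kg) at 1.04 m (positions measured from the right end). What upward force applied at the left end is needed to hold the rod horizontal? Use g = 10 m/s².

Take moments about the right end.
Beam weight: 24 × 10 = 240 N down at 1.935 m → arm 1.935 m, τ = 240 × 1.935 = 464.4 N·m counterclockwise.
Battery pack: 7.57 × 10 = 75.7 N down at 1.04 m → arm 1.04 m, τ = 75.7 × 1.04 = 78.73 N·m counterclockwise.
Net moment of the loads = 543.1 N·m counterclockwise.
The upward force F acts at the left end, arm 3.87 m, giving F × 3.87 clockwise.
Setting net torque to zero: F × 3.87 = 543.1 → F = 543.1 / 3.87 = 140 N.

F ≈ 140 N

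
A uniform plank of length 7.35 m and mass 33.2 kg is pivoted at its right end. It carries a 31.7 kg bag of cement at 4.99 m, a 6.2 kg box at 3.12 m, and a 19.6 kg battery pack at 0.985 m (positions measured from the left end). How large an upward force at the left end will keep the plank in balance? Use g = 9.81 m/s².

F ≈ 464 N

Take moments about the right end.
Beam weight: 33.2 × 9.81 = 325.7 N down at 3.675 m → arm 3.675 m, τ = 325.7 × 3.675 = 1197 N·m counterclockwise.
Bag of cement: 31.7 × 9.81 = 311 N down at 4.99 m → arm 2.36 m, τ = 311 × 2.36 = 734 N·m counterclockwise.
Box: 6.2 × 9.81 = 60.82 N down at 3.12 m → arm 4.23 m, τ = 60.82 × 4.23 = 257.3 N·m counterclockwise.
Battery pack: 19.6 × 9.81 = 192.3 N down at 0.985 m → arm 6.365 m, τ = 192.3 × 6.365 = 1224 N·m counterclockwise.
Net moment of the loads = 3412 N·m counterclockwise.
The upward force F acts at the left end, arm 7.35 m, giving F × 7.35 clockwise.
Στ = 0 ⇒ F × 7.35 = 3412 ⇒ F = 3412 / 7.35 = 464 N.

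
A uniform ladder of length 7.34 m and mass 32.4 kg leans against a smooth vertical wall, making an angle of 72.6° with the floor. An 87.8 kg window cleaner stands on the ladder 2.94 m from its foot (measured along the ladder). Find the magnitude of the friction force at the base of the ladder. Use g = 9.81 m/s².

f ≈ 158 N

Choose the foot of the ladder as the axis so the floor normal and friction both act there and drop out.
Ladder weight 32.4×9.81 = 317.8 N acts at 3.67 m along the ladder; its horizontal arm is 3.67·cos72.6° = 1.097 m → τ = 348.6 N·m clockwise.
Window cleaner: 87.8×9.81 = 861.3 N at 2.94 m → arm 0.8792 m → τ = 757.3 N·m clockwise.
Wall normal N acts horizontally at the top; its moment arm is the height L sinθ = 7.34·sin72.6° = 7.004 m, counterclockwise.
Setting net torque to zero: N × 7.004 = 1106 → N = 158 N.
ΣFx = 0: friction at the foot balances the wall's push, so f = N_wall = 158 N.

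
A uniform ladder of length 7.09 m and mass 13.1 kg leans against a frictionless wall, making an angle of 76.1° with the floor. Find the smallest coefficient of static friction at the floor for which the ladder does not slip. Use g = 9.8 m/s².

Take moments about the foot of the ladder.
Ladder weight 13.1×9.8 = 128.4 N acts at 3.545 m along the ladder; its horizontal arm is 3.545·cos76.1° = 0.8516 m → τ = 109.3 N·m clockwise.
Wall normal N acts horizontally at the top; its moment arm is the height L sinθ = 7.09·sin76.1° = 6.882 m, counterclockwise.
Στ = 0 ⇒ N × 6.882 = 109.3 ⇒ N = 15.88 N.
ΣFx = 0 ⇒ f = N_wall = 15.88 N. ΣFy = 0 ⇒ N_floor = 128.4 N.
μ_min = f / N_floor = 15.88 / 128.4 = 0.124.

μ_min ≈ 0.124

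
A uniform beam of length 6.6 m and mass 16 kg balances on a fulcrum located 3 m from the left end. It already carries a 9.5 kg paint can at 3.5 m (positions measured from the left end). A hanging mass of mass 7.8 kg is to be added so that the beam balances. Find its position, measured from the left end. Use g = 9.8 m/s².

x ≈ 1.78 m from the left end

About the fulcrum (at 3 m from the left end):
Beam weight: 16 × 9.8 = 156.8 N down at 3.3 m → arm 0.3 m, τ = 156.8 × 0.3 = 47.04 N·m clockwise.
Paint can: 9.5 × 9.8 = 93.1 N down at 3.5 m → arm 0.5 m, τ = 93.1 × 0.5 = 46.55 N·m clockwise.
Net moment of existing loads = 93.59 N·m clockwise.
The hanging mass weighs 7.8 × 9.8 = 76.44 N and must supply an equal counterclockwise moment, so its lever arm about the fulcrum is 93.59 / 76.44 = 1.22 m.
That puts it at 3 − 1.22 = 1.78 m from the left end.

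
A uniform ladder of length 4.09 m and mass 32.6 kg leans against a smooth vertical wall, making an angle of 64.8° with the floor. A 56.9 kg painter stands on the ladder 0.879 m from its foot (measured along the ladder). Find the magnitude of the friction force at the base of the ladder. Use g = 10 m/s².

Choose the foot of the ladder as the axis so the floor normal and friction both act there and drop out.
Ladder weight 32.6×10 = 326 N acts at 2.045 m along the ladder; its horizontal arm is 2.045·cos64.8° = 0.8707 m → τ = 283.8 N·m clockwise.
Painter: 56.9×10 = 569 N at 0.879 m → arm 0.3743 m → τ = 213 N·m clockwise.
Wall normal N acts horizontally at the top; its moment arm is the height L sinθ = 4.09·sin64.8° = 3.701 m, counterclockwise.
Setting net torque to zero: N × 3.701 = 496.8 → N = 134 N.
ΣFx = 0: friction at the foot balances the wall's push, so f = N_wall = 134 N.

f ≈ 134 N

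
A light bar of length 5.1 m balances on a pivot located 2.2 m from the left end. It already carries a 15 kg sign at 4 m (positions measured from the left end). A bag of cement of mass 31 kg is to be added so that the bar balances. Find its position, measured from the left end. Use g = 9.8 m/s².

x ≈ 1.33 m from the left end

Choose the pivot (at 2.2 m from the left end) as the axis so the support reaction has zero arm there.
Sign: 15 × 9.8 = 147 N down at 4 m → arm 1.8 m, τ = 147 × 1.8 = 264.6 N·m clockwise.
Net moment of existing loads = 264.6 N·m clockwise.
The bag of cement weighs 31 × 9.8 = 303.8 N and must supply an equal counterclockwise moment, so its lever arm about the pivot is 264.6 / 303.8 = 0.871 m.
That puts it at 2.2 − 0.871 = 1.33 m from the left end.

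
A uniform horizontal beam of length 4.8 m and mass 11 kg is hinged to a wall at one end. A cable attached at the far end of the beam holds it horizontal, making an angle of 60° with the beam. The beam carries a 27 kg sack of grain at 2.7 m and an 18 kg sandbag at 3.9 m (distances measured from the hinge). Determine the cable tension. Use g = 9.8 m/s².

T ≈ 400 N

Taking torques about the hinge:
Beam weight: 11 × 9.8 = 107.8 N down at 2.4 m → arm 2.4 m, τ = 107.8 × 2.4 = 258.7 N·m clockwise.
Sack of grain: 27 × 9.8 = 264.6 N down at 2.7 m → arm 2.7 m, τ = 264.6 × 2.7 = 714.4 N·m clockwise.
Sandbag: 18 × 9.8 = 176.4 N down at 3.9 m → arm 3.9 m, τ = 176.4 × 3.9 = 688 N·m clockwise.
Total clockwise load moment = 1661 N·m.
The cable tension T acts at 4.8 m; only its component perpendicular to the beam, T sinθ, produces torque. sin 60° = 0.866.
Balancing moments: T × 4.8 × 0.866 = 1661, giving T = 1661 / 4.157 = 400 N.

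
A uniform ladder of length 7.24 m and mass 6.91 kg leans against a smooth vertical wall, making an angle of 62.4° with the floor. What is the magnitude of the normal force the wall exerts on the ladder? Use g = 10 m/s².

Taking torques about the foot of the ladder:
Ladder weight 6.91×10 = 69.1 N acts at 3.62 m along the ladder; its horizontal arm is 3.62·cos62.4° = 1.677 m → τ = 115.9 N·m clockwise.
Wall normal N acts horizontally at the top; its moment arm is the height L sinθ = 7.24·sin62.4° = 6.416 m, counterclockwise.
Balancing moments: N × 6.416 = 115.9, giving N = 18.1 N.

N_wall ≈ 18.1 N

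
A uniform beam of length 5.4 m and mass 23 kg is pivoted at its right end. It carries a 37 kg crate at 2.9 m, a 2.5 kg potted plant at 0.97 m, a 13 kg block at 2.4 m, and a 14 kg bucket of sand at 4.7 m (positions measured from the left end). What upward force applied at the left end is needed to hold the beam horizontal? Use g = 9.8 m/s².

F ≈ 389 N

Choose the right end as the axis so the unknown pivot reaction has zero arm there.
Beam weight: 23 × 9.8 = 225.4 N down at 2.7 m → arm 2.7 m, τ = 225.4 × 2.7 = 608.6 N·m counterclockwise.
Crate: 37 × 9.8 = 362.6 N down at 2.9 m → arm 2.5 m, τ = 362.6 × 2.5 = 906.5 N·m counterclockwise.
Potted plant: 2.5 × 9.8 = 24.5 N down at 0.97 m → arm 4.43 m, τ = 24.5 × 4.43 = 108.5 N·m counterclockwise.
Block: 13 × 9.8 = 127.4 N down at 2.4 m → arm 3 m, τ = 127.4 × 3 = 382.2 N·m counterclockwise.
Bucket of sand: 14 × 9.8 = 137.2 N down at 4.7 m → arm 0.7 m, τ = 137.2 × 0.7 = 96.04 N·m counterclockwise.
Net moment of the loads = 2102 N·m counterclockwise.
The upward force F acts at the left end, arm 5.4 m, giving F × 5.4 clockwise.
Στ = 0 ⇒ F × 5.4 = 2102 ⇒ F = 2102 / 5.4 = 389 N.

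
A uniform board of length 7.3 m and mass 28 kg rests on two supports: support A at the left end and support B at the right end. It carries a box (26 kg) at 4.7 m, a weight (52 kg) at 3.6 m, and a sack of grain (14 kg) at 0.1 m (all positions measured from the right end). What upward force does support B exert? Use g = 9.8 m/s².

About support A:
Beam weight: 28 × 9.8 = 274.4 N down at 3.65 m → arm 3.65 m, τ = 274.4 × 3.65 = 1002 N·m clockwise.
Box: 26 × 9.8 = 254.8 N down at 4.7 m → arm 2.6 m, τ = 254.8 × 2.6 = 662.5 N·m clockwise.
Weight: 52 × 9.8 = 509.6 N down at 3.6 m → arm 3.7 m, τ = 509.6 × 3.7 = 1886 N·m clockwise.
Sack of grain: 14 × 9.8 = 137.2 N down at 0.1 m → arm 7.2 m, τ = 137.2 × 7.2 = 987.8 N·m clockwise.
Net load moment about support A = 4538 N·m clockwise.
Reaction R at support B is upward at 0 m, arm 7.3 m → moment R × 7.3 counterclockwise.
Balancing moments: R × 7.3 = 4538, giving R = 622 N.

R_B ≈ 622 N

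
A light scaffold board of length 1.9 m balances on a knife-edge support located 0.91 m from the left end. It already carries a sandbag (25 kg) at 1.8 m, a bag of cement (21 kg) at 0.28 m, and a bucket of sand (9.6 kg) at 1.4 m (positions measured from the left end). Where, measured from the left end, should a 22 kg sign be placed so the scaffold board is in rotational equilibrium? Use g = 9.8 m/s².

x ≈ 0.286 m from the left end

Sum moments about the knife-edge support (at 0.91 m from the left end) (the support reaction has zero arm there).
Sandbag: 25 × 9.8 = 245 N down at 1.8 m → arm 0.89 m, τ = 245 × 0.89 = 218.1 N·m clockwise.
Bag of cement: 21 × 9.8 = 205.8 N down at 0.28 m → arm 0.63 m, τ = 205.8 × 0.63 = 129.7 N·m counterclockwise.
Bucket of sand: 9.6 × 9.8 = 94.08 N down at 1.4 m → arm 0.49 m, τ = 94.08 × 0.49 = 46.1 N·m clockwise.
Net moment of existing loads = 134.5 N·m clockwise.
The sign weighs 22 × 9.8 = 215.6 N and must supply an equal counterclockwise moment, so its lever arm about the knife-edge support is 134.5 / 215.6 = 0.624 m.
That puts it at 0.91 − 0.624 = 0.286 m from the left end.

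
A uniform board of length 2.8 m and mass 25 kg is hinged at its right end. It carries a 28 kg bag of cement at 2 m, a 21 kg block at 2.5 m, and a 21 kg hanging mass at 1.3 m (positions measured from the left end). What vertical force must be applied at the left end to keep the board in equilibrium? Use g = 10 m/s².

F ≈ 340 N

Take moments about the right end.
Beam weight: 25 × 10 = 250 N down at 1.4 m → arm 1.4 m, τ = 250 × 1.4 = 350 N·m counterclockwise.
Bag of cement: 28 × 10 = 280 N down at 2 m → arm 0.8 m, τ = 280 × 0.8 = 224 N·m counterclockwise.
Block: 21 × 10 = 210 N down at 2.5 m → arm 0.3 m, τ = 210 × 0.3 = 63 N·m counterclockwise.
Hanging mass: 21 × 10 = 210 N down at 1.3 m → arm 1.5 m, τ = 210 × 1.5 = 315 N·m counterclockwise.
Net moment of the loads = 952 N·m counterclockwise.
The upward force F acts at the left end, arm 2.8 m, giving F × 2.8 clockwise.
Στ = 0 ⇒ F × 2.8 = 952 ⇒ F = 952 / 2.8 = 340 N.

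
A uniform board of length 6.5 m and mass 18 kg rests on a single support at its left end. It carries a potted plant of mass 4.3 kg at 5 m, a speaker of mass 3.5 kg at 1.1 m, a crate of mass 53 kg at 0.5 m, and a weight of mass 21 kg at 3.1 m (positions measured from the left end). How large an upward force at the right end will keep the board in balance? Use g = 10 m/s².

Take moments about the left end.
Beam weight: 18 × 10 = 180 N down at 3.25 m → arm 3.25 m, τ = 180 × 3.25 = 585 N·m clockwise.
Potted plant: 4.3 × 10 = 43 N down at 5 m → arm 5 m, τ = 43 × 5 = 215 N·m clockwise.
Speaker: 3.5 × 10 = 35 N down at 1.1 m → arm 1.1 m, τ = 35 × 1.1 = 38.5 N·m clockwise.
Crate: 53 × 10 = 530 N down at 0.5 m → arm 0.5 m, τ = 530 × 0.5 = 265 N·m clockwise.
Weight: 21 × 10 = 210 N down at 3.1 m → arm 3.1 m, τ = 210 × 3.1 = 651 N·m clockwise.
Net moment of the loads = 1754 N·m clockwise.
The upward force F acts at the right end, arm 6.5 m, giving F × 6.5 counterclockwise.
Setting net torque to zero: F × 6.5 = 1754 → F = 1754 / 6.5 = 270 N.

F ≈ 270 N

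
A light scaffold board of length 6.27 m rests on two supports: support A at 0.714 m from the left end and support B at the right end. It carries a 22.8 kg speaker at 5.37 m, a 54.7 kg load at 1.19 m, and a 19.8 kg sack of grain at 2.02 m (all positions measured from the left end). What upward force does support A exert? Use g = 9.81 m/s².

Taking torques about support B:
Speaker: 22.8 × 9.81 = 223.7 N down at 5.37 m → arm 0.9 m, τ = 223.7 × 0.9 = 201.3 N·m counterclockwise.
Load: 54.7 × 9.81 = 536.6 N down at 1.19 m → arm 5.08 m, τ = 536.6 × 5.08 = 2726 N·m counterclockwise.
Sack of grain: 19.8 × 9.81 = 194.2 N down at 2.02 m → arm 4.25 m, τ = 194.2 × 4.25 = 825.3 N·m counterclockwise.
Net load moment about support B = 3753 N·m counterclockwise.
Reaction R at support A is upward at 0.714 m, arm 5.556 m → moment R × 5.556 clockwise.
Στ = 0 ⇒ R × 5.556 = 3753 ⇒ R = 675 N.

R_A ≈ 675 N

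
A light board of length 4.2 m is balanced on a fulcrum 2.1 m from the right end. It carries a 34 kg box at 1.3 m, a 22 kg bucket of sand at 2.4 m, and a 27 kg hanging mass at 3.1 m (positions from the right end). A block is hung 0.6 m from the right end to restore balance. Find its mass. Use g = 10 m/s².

Choose the fulcrum (at 2.1 m from the right end) as the axis so the support reaction has zero arm there.
Box: 34 × 10 = 340 N down at 1.3 m → arm 0.8 m, τ = 340 × 0.8 = 272 N·m clockwise.
Bucket of sand: 22 × 10 = 220 N down at 2.4 m → arm 0.3 m, τ = 220 × 0.3 = 66 N·m counterclockwise.
Hanging mass: 27 × 10 = 270 N down at 3.1 m → arm 1 m, τ = 270 × 1 = 270 N·m counterclockwise.
Net moment of known loads = 64 N·m counterclockwise.
An unknown mass m at 0.6 m has arm 1.5 m; its moment is m·g·1.5 clockwise.
For rotational equilibrium, m × 10 × 1.5 = 64, so m = 64 / (10 × 1.5) = 4.27 kg.

m ≈ 4.27 kg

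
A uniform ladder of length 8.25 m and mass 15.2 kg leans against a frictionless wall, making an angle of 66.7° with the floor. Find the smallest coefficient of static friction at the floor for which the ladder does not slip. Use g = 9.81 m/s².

μ_min ≈ 0.215

Choose the foot of the ladder as the axis so the floor normal and friction both act there and drop out.
Ladder weight 15.2×9.81 = 149.1 N acts at 4.125 m along the ladder; its horizontal arm is 4.125·cos66.7° = 1.632 m → τ = 243.3 N·m clockwise.
Wall normal N acts horizontally at the top; its moment arm is the height L sinθ = 8.25·sin66.7° = 7.577 m, counterclockwise.
Setting net torque to zero: N × 7.577 = 243.3 → N = 32.11 N.
ΣFx = 0 ⇒ f = N_wall = 32.11 N. ΣFy = 0 ⇒ N_floor = 149.1 N.
μ_min = f / N_floor = 32.11 / 149.1 = 0.215.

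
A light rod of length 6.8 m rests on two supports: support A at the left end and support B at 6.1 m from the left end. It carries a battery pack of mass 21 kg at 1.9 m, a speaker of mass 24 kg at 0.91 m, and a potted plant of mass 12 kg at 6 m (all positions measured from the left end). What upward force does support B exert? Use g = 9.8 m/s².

R_B ≈ 215 N

Sum moments about support A (its reaction then has zero moment arm).
Battery pack: 21 × 9.8 = 205.8 N down at 1.9 m → arm 1.9 m, τ = 205.8 × 1.9 = 391 N·m clockwise.
Speaker: 24 × 9.8 = 235.2 N down at 0.91 m → arm 0.91 m, τ = 235.2 × 0.91 = 214 N·m clockwise.
Potted plant: 12 × 9.8 = 117.6 N down at 6 m → arm 6 m, τ = 117.6 × 6 = 705.6 N·m clockwise.
Net load moment about support A = 1311 N·m clockwise.
Reaction R at support B is upward at 6.1 m, arm 6.1 m → moment R × 6.1 counterclockwise.
Balancing moments: R × 6.1 = 1311, giving R = 215 N.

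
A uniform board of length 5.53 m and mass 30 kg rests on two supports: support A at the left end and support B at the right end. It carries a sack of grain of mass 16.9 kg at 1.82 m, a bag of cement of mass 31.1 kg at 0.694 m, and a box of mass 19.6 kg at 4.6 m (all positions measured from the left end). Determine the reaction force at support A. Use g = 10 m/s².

Sum moments about support B (its reaction then has zero moment arm).
Beam weight: 30 × 10 = 300 N down at 2.765 m → arm 2.765 m, τ = 300 × 2.765 = 829.5 N·m counterclockwise.
Sack of grain: 16.9 × 10 = 169 N down at 1.82 m → arm 3.71 m, τ = 169 × 3.71 = 627 N·m counterclockwise.
Bag of cement: 31.1 × 10 = 311 N down at 0.694 m → arm 4.836 m, τ = 311 × 4.836 = 1504 N·m counterclockwise.
Box: 19.6 × 10 = 196 N down at 4.6 m → arm 0.93 m, τ = 196 × 0.93 = 182.3 N·m counterclockwise.
Net load moment about support B = 3143 N·m counterclockwise.
Reaction R at support A is upward at 0 m, arm 5.53 m → moment R × 5.53 clockwise.
For rotational equilibrium, R × 5.53 = 3143, so R = 568 N.

R_A ≈ 568 N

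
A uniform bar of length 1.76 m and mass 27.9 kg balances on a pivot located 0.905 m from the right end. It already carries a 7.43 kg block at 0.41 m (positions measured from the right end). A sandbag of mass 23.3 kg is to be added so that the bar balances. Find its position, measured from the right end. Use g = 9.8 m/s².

x ≈ 1.09 m from the right end

Take moments about the pivot (at 0.905 m from the right end).
Beam weight: 27.9 × 9.8 = 273.4 N down at 0.88 m → arm 0.025 m, τ = 273.4 × 0.025 = 6.835 N·m clockwise.
Block: 7.43 × 9.8 = 72.81 N down at 0.41 m → arm 0.495 m, τ = 72.81 × 0.495 = 36.04 N·m clockwise.
Net moment of existing loads = 42.88 N·m clockwise.
The sandbag weighs 23.3 × 9.8 = 228.3 N and must supply an equal counterclockwise moment, so its lever arm about the pivot is 42.88 / 228.3 = 0.188 m.
That puts it at 0.905 + 0.188 = 1.09 m from the right end.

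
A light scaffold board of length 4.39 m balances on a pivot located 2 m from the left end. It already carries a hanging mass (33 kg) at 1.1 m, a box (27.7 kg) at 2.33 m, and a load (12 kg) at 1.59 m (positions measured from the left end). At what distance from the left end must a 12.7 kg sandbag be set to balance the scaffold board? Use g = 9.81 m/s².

Choose the pivot (at 2 m from the left end) as the axis so the support reaction has zero arm there.
Hanging mass: 33 × 9.81 = 323.7 N down at 1.1 m → arm 0.9 m, τ = 323.7 × 0.9 = 291.3 N·m counterclockwise.
Box: 27.7 × 9.81 = 271.7 N down at 2.33 m → arm 0.33 m, τ = 271.7 × 0.33 = 89.66 N·m clockwise.
Load: 12 × 9.81 = 117.7 N down at 1.59 m → arm 0.41 m, τ = 117.7 × 0.41 = 48.26 N·m counterclockwise.
Net moment of existing loads = 249.9 N·m counterclockwise.
The sandbag weighs 12.7 × 9.81 = 124.6 N and must supply an equal clockwise moment, so its lever arm about the pivot is 249.9 / 124.6 = 2.01 m.
That puts it at 2 + 2.01 = 4.01 m from the left end.

x ≈ 4.01 m from the left end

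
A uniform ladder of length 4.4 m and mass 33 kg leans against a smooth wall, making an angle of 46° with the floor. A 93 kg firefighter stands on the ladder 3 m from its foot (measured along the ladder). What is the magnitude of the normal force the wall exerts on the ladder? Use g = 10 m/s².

Taking torques about the foot of the ladder:
Ladder weight 33×10 = 330 N acts at 2.2 m along the ladder; its horizontal arm is 2.2·cos46° = 1.528 m → τ = 504.2 N·m clockwise.
Firefighter: 93×10 = 930 N at 3 m → arm 2.084 m → τ = 1938 N·m clockwise.
Wall normal N acts horizontally at the top; its moment arm is the height L sinθ = 4.4·sin46° = 3.165 m, counterclockwise.
Στ = 0 ⇒ N × 3.165 = 2442 ⇒ N = 772 N.

N_wall ≈ 772 N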